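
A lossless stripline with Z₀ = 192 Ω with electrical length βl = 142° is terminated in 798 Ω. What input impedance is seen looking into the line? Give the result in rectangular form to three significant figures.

tan(βl) = tan(142°) = -0.781
Z_in = Z_0·(Z_L + jZ_0·tanβl)/(Z_0 + jZ_L·tanβl)
     = 192·(798 − j150)/(192 − j623)

Z_in ≈ 111 + j211 Ω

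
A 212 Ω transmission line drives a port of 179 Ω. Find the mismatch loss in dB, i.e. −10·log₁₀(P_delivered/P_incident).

Γ = (179 − 212)/(179 + 212) = -0.0844
|Γ|² = 0.00712, so P_del/P_inc = 1 − |Γ|² = 0.993
ML = −10·log₁₀(1 − |Γ|²)

mismatch loss ≈ 0.031 dB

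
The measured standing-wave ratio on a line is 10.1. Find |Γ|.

|Γ| ≈ 0.82

|Γ| = (S − 1)/(S + 1) = (10.1 − 1)/(10.1 + 1) = 9.1/11.1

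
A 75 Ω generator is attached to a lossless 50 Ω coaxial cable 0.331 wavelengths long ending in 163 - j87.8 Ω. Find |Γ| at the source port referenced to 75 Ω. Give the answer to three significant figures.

|Γ| ≈ 0.676

βl = 2π × 0.331 = 119°
tan(βl) = -1.79
Z_in = Z_0·(Z_L + jZ_0·tanβl)/(Z_0 + jZ_L·tanβl) = 17.7 + j34.4 Ω
Γ_s = (Z_in − Z_s)/(Z_in + Z_s) = (-57.3 + j34.4)/(92.7 + j34.4), |Γ_s| = 0.676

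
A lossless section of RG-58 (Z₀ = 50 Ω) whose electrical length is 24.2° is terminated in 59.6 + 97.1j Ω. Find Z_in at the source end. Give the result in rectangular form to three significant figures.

tan(βl) = tan(24.2°) = 0.449
Z_in = Z_0·(Z_L + jZ_0·tanβl)/(Z_0 + jZ_L·tanβl)
     = 50·(59.6 + j120)/(6.36 + j26.8)

Z_in ≈ 236 − j55.1 Ω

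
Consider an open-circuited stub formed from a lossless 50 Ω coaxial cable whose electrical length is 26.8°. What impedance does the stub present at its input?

Z_in ≈ −j99 Ω

tan(βl) = 0.505
For an open-circuited stub, Z_in = −jZ_0·cot(βl) = −jZ_0/tan(βl)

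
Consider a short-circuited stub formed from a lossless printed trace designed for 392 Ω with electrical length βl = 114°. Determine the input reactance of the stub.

X_in ≈ -880 Ω (capacitive)

tan(βl) = -2.25
For a short-circuited stub, Z_in = jZ_0·tan(βl)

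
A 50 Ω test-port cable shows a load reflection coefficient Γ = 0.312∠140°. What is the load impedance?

Z_L ≈ 28.6 + j12.7 Ω

Z_L = Z_0·(1 + Γ)/(1 − Γ) = 50·(0.761 + j0.201)/(1.24 − j0.201)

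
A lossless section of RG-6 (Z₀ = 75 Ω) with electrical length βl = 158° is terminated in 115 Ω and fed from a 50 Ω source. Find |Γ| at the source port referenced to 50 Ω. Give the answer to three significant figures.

|Γ| ≈ 0.369

tan(βl) = -0.404
Z_in = Z_0·(Z_L + jZ_0·tanβl)/(Z_0 + jZ_L·tanβl) = 96.7 + j29.6 Ω
Γ_s = (Z_in − Z_s)/(Z_in + Z_s) = (46.7 + j29.6)/(147 + j29.6), |Γ_s| = 0.369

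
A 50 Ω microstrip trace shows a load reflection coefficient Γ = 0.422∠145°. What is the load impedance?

Z_L = Z_0·(1 + Γ)/(1 − Γ) = 50·(0.654 + j0.242)/(1.35 − j0.242)

Z_L ≈ 22 + j12.9 Ω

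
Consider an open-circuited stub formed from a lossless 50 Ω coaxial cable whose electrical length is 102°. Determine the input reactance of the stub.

tan(βl) = -4.7
For an open-circuited stub, Z_in = −jZ_0·cot(βl) = −jZ_0/tan(βl)

X_in ≈ 10.6 Ω (inductive)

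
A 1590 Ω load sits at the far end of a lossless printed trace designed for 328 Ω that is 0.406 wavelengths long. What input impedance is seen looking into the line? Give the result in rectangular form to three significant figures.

Z_in ≈ 199 + j428 Ω

βl = 2π × 0.406 = 146°
tan(βl) = tan(146°) = -0.67
Z_in = Z_0·(Z_L + jZ_0·tanβl)/(Z_0 + jZ_L·tanβl)
     = 328·(1590 − j220)/(328 − j1070)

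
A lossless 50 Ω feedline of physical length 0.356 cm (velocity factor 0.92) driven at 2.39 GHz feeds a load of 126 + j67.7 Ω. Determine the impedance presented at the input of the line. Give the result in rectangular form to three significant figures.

λ = v/f = 0.92·c / 2.39 GHz = 0.115 m
βl = 2π·l/λ = 2π × 0.0308 = 11.1°
tan(βl) = tan(11.1°) = 0.196
Z_in = Z_0·(Z_L + jZ_0·tanβl)/(Z_0 + jZ_L·tanβl)
     = 50·(126 + j77.5)/(36.7 + j24.7)

Z_in ≈ 167 − j6.84 Ω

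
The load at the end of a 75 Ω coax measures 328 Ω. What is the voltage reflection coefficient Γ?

Γ = (Z_L − Z_0)/(Z_L + Z_0) = (328 − 75)/(328 + 75) = 253/403

Γ = 0.628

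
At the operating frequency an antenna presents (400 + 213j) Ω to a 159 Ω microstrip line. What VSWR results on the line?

VSWR ≈ 3.33

Γ = (Z_L − Z_0)/(Z_L + Z_0) = (241 + j213)/(559 + j213)
|Γ| = 322/598 = 0.538
VSWR = (1 + |Γ|)/(1 − |Γ|) = 1.54/0.462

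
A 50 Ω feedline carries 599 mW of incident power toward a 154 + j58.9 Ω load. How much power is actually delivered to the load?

|Γ| = |(104 + j58.9)/(204 + j58.9)| = 0.563
|Γ|² = 0.317
P_refl = |Γ|²·P_inc = 190 mW, P_del = (1 − |Γ|²)·P_inc = 409 mW

P_delivered ≈ 409 mW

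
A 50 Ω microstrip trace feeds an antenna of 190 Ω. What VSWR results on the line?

VSWR ≈ 3.8

Γ = (190 − 50)/(190 + 50) = 0.583
VSWR = (1 + 0.583)/(1 − 0.583)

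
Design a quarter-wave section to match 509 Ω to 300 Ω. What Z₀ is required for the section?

Z_qwt = √(Z_0·R_L) = √(300 × 509) = √152700

Z_qwt ≈ 391 Ω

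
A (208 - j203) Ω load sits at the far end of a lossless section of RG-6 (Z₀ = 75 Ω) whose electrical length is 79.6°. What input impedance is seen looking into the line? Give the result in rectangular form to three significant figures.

Z_in ≈ 13.4 + j0.2 Ω

tan(βl) = tan(79.6°) = 5.45
Z_in = Z_0·(Z_L + jZ_0·tanβl)/(Z_0 + jZ_L·tanβl)
     = 75·(208 + j206)/(1180 + j1130)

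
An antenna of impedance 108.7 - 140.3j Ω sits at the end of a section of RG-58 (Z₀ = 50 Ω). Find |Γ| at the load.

|Γ| ≈ 0.718

Γ = (Z_L − Z_0)/(Z_L + Z_0) = (58.7 − j140.3)/(158.7 − j140.3)
|Γ| = 152/212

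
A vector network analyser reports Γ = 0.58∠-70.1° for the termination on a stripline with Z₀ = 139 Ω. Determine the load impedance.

Z_L = Z_0·(1 + Γ)/(1 − Γ) = 139·(1.2 − j0.545)/(0.803 + j0.545)

Z_L ≈ 98 − j161 Ω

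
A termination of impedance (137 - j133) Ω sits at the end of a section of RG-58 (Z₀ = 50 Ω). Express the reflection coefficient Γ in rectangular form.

Γ = (Z_L − Z_0)/(Z_L + Z_0) = (87 − j133)/(187 − j133)

Γ ≈ 0.645 − j0.253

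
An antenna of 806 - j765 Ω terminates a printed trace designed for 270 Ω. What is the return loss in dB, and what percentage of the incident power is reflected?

Γ = (536 − j765)/(1076 − j765), |Γ| = 0.708
RL = −20·log₁₀(0.708) = 3.01 dB
P_refl/P_inc = |Γ|² = 0.501

RL ≈ 3.01 dB; 50.1% of incident power reflected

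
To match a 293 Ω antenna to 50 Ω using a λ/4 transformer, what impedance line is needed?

Z_qwt = √(Z_0·R_L) = √(50 × 293) = √14650

Z_qwt ≈ 121 Ω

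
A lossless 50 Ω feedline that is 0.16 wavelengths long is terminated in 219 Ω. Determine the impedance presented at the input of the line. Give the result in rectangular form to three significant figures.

Z_in ≈ 15.7 − j29.5 Ω

βl = 2π × 0.16 = 57.6°
tan(βl) = tan(57.6°) = 1.58
Z_in = Z_0·(Z_L + jZ_0·tanβl)/(Z_0 + jZ_L·tanβl)
     = 50·(219 + j78.8)/(50 + j345)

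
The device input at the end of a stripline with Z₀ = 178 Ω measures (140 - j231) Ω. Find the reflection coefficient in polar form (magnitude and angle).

Γ ≈ 0.596 ∠ -63.3°

Γ = (Z_L − Z_0)/(Z_L + Z_0) = (-38 − j231)/(318 − j231)
|Γ| = 234/393 = 0.596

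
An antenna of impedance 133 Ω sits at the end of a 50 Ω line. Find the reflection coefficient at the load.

Γ = (Z_L − Z_0)/(Z_L + Z_0) = (133 − 50)/(133 + 50) = 83/183

Γ = 0.454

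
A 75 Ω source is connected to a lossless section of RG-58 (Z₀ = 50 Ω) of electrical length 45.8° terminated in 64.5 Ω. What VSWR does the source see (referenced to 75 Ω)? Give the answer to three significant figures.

tan(βl) = 1.03
Z_in = Z_0·(Z_L + jZ_0·tanβl)/(Z_0 + jZ_L·tanβl) = 48.1 − j12.4 Ω
Γ_s = (Z_in − Z_s)/(Z_in + Z_s) = (-26.9 − j12.4)/(123 − j12.4), |Γ_s| = 0.239
VSWR = (1 + |Γ_s|)/(1 − |Γ_s|)

VSWR ≈ 1.63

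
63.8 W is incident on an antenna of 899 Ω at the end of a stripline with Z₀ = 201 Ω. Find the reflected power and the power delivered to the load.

P_reflected ≈ 25.7 W; P_delivered ≈ 38.1 W

Γ = (899 − 201)/(899 + 201) = 0.635
|Γ|² = 0.403
P_refl = |Γ|²·P_inc = 25.7 W, P_del = (1 − |Γ|²)·P_inc = 38.1 W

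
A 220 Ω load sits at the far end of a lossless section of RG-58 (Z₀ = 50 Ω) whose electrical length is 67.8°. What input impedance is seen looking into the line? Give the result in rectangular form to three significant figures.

Z_in ≈ 13.1 − j19.2 Ω

tan(βl) = tan(67.8°) = 2.45
Z_in = Z_0·(Z_L + jZ_0·tanβl)/(Z_0 + jZ_L·tanβl)
     = 50·(220 + j123)/(50 + j539)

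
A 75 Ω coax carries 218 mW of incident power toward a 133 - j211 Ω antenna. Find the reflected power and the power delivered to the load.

P_reflected ≈ 119 mW; P_delivered ≈ 99.1 mW

|Γ| = |(58 − j211)/(208 − j211)| = 0.739
|Γ|² = 0.545
P_refl = |Γ|²·P_inc = 119 mW, P_del = (1 − |Γ|²)·P_inc = 99.1 mW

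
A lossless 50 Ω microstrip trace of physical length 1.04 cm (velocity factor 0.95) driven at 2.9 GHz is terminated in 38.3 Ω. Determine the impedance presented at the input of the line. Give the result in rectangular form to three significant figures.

Z_in ≈ 45.4 + j11.9 Ω

λ = v/f = 0.95·c / 2.9 GHz = 0.0983 m
βl = 2π·l/λ = 2π × 0.106 = 38.1°
tan(βl) = tan(38.1°) = 0.784
Z_in = Z_0·(Z_L + jZ_0·tanβl)/(Z_0 + jZ_L·tanβl)
     = 50·(38.3 + j39.2)/(50 + j30)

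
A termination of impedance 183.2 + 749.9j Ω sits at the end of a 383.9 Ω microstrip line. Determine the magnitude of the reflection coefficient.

|Γ| ≈ 0.826

Γ = (Z_L − Z_0)/(Z_L + Z_0) = (-200.7 + j749.9)/(567.1 + j749.9)
|Γ| = 776/940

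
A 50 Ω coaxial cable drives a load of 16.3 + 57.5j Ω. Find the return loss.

RL ≈ 2.39 dB

Γ = (-33.7 + j57.5)/(66.3 + j57.5), |Γ| = 0.759
RL = −20·log₁₀|Γ| = −20·log₁₀(0.759)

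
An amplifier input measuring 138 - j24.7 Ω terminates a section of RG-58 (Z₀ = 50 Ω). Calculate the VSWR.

VSWR ≈ 2.86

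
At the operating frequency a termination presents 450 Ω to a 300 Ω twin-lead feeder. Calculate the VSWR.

VSWR ≈ 1.5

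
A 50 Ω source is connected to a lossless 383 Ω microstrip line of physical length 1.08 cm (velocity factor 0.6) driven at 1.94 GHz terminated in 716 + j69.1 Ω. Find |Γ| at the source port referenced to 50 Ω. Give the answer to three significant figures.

λ = v/f = 0.6·c / 1.94 GHz = 0.0928 m
βl = 2π·l/λ = 2π × 0.116 = 41.9°
tan(βl) = 0.897
Z_in = Z_0·(Z_L + jZ_0·tanβl)/(Z_0 + jZ_L·tanβl) = 368 − j243 Ω
Γ_s = (Z_in − Z_s)/(Z_in + Z_s) = (318 − j243)/(418 − j243), |Γ_s| = 0.828

|Γ| ≈ 0.828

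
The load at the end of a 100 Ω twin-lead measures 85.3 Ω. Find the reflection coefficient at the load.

Γ = (Z_L − Z_0)/(Z_L + Z_0) = (85.3 − 100)/(85.3 + 100) = -14.7/185.3

Γ = -0.0793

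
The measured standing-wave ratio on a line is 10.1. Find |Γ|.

|Γ| = (S − 1)/(S + 1) = (10.1 − 1)/(10.1 + 1) = 9.1/11.1

|Γ| ≈ 0.82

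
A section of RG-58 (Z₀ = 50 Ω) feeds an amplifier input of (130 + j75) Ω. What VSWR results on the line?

Γ = (Z_L − Z_0)/(Z_L + Z_0) = (80 + j75)/(180 + j75)
|Γ| = 110/195 = 0.562
VSWR = (1 + |Γ|)/(1 − |Γ|) = 1.56/0.438

VSWR ≈ 3.57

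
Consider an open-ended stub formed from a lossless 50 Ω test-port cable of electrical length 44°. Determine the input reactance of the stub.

tan(βl) = 0.966
For an open-ended stub, Z_in = −jZ_0·cot(βl) = −jZ_0/tan(βl)

X_in ≈ -51.8 Ω (capacitive)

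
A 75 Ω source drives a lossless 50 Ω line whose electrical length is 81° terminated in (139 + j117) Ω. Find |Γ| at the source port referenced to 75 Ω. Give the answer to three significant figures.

tan(βl) = 6.31
Z_in = Z_0·(Z_L + jZ_0·tanβl)/(Z_0 + jZ_L·tanβl) = 11.4 − j16.9 Ω
Γ_s = (Z_in − Z_s)/(Z_in + Z_s) = (-63.6 − j16.9)/(86.4 − j16.9), |Γ_s| = 0.747

|Γ| ≈ 0.747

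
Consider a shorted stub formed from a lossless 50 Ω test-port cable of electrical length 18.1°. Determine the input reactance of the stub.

tan(βl) = 0.327
For a shorted stub, Z_in = jZ_0·tan(βl)

X_in ≈ 16.3 Ω (inductive)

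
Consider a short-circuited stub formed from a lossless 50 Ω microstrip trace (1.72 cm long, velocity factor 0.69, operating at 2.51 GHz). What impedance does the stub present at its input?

λ = v/f = 0.69·c / 2.51 GHz = 0.0825 m
βl = 2π·l/λ = 2π × 0.209 = 75.1°
tan(βl) = 3.75
For a short-circuited stub, Z_in = jZ_0·tan(βl)

Z_in ≈ +j188 Ω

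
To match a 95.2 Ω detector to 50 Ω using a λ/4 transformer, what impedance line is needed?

Z_qwt ≈ 69 Ω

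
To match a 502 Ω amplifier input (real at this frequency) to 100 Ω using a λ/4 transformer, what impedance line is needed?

Z_qwt = √(Z_0·R_L) = √(100 × 502) = √50200

Z_qwt ≈ 224 Ω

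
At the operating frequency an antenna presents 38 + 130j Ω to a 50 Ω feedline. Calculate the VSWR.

Γ = (Z_L − Z_0)/(Z_L + Z_0) = (-12 + j130)/(88 + j130)
|Γ| = 131/157 = 0.832
VSWR = (1 + |Γ|)/(1 − |Γ|) = 1.83/0.168

VSWR ≈ 10.9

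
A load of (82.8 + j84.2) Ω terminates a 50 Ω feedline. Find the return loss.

RL ≈ 4.81 dB

Γ = (32.8 + j84.2)/(132.8 + j84.2), |Γ| = 0.575
RL = −20·log₁₀|Γ| = −20·log₁₀(0.575)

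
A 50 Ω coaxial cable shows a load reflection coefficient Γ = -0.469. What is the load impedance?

Z_L = Z_0·(1 + Γ)/(1 − Γ) = 50·(0.531)/(1.47)

Z_L ≈ 18.1 Ω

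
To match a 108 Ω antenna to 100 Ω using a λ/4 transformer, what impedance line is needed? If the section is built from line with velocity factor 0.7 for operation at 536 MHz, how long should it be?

Z_qwt ≈ 104 Ω; length ≈ 9.79 cm

Z_qwt = √(Z_0·R_L) = √(100 × 108) = √10800
λ = 0.7·c/f = 0.392 m, so l = λ/4 = 0.0979 m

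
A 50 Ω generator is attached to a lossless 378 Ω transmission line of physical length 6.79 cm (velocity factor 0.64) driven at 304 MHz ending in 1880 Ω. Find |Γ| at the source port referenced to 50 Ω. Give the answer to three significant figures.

λ = v/f = 0.64·c / 304 MHz = 0.632 m
βl = 2π·l/λ = 2π × 0.108 = 38.7°
tan(βl) = 0.801
Z_in = Z_0·(Z_L + jZ_0·tanβl)/(Z_0 + jZ_L·tanβl) = 183 − j426 Ω
Γ_s = (Z_in − Z_s)/(Z_in + Z_s) = (133 − j426)/(233 − j426), |Γ_s| = 0.919

|Γ| ≈ 0.919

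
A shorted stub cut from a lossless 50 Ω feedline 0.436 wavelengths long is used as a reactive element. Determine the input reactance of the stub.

X_in ≈ -21.3 Ω (capacitive)

βl = 2π × 0.436 = 157°
tan(βl) = -0.425
For a shorted stub, Z_in = jZ_0·tan(βl)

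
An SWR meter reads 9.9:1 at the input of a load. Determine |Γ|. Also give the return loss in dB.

|Γ| = (S − 1)/(S + 1) = (9.9 − 1)/(9.9 + 1) = 8.9/10.9
RL = −20·log₁₀|Γ| = −20·log₁₀(0.817)

|Γ| ≈ 0.817; return loss ≈ 1.76 dB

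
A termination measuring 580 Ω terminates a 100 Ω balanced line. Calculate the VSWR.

VSWR ≈ 5.8

Γ = (580 − 100)/(580 + 100) = 0.706
VSWR = (1 + 0.706)/(1 − 0.706)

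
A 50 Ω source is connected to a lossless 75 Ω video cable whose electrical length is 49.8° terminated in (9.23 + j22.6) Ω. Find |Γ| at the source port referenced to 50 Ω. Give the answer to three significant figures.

|Γ| ≈ 0.848

tan(βl) = 1.18
Z_in = Z_0·(Z_L + jZ_0·tanβl)/(Z_0 + jZ_L·tanβl) = 50.9 + j162 Ω
Γ_s = (Z_in − Z_s)/(Z_in + Z_s) = (0.907 + j162)/(101 + j162), |Γ_s| = 0.848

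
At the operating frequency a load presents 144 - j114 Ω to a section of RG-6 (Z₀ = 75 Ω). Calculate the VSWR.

VSWR ≈ 3.35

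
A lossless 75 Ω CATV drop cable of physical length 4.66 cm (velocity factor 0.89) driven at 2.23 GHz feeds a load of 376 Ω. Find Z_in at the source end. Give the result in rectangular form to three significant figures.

Z_in ≈ 34.4 + j81.5 Ω

λ = v/f = 0.89·c / 2.23 GHz = 0.12 m
βl = 2π·l/λ = 2π × 0.389 = 140°
tan(βl) = tan(140°) = -0.836
Z_in = Z_0·(Z_L + jZ_0·tanβl)/(Z_0 + jZ_L·tanβl)
     = 75·(376 − j62.7)/(75 − j314)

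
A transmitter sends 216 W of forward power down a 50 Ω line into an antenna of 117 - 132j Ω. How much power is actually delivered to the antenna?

P_delivered ≈ 112 W

|Γ| = |(67 − j132)/(167 − j132)| = 0.695
|Γ|² = 0.484
P_refl = |Γ|²·P_inc = 104 W, P_del = (1 − |Γ|²)·P_inc = 112 W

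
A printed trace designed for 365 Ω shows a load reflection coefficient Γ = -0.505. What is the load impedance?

Z_L = Z_0·(1 + Γ)/(1 − Γ) = 365·(0.495)/(1.5)

Z_L ≈ 120 Ω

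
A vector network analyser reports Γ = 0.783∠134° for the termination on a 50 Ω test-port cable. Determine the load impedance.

Z_L = Z_0·(1 + Γ)/(1 − Γ) = 50·(0.456 + j0.563)/(1.54 − j0.563)

Z_L ≈ 7.16 + j20.9 Ω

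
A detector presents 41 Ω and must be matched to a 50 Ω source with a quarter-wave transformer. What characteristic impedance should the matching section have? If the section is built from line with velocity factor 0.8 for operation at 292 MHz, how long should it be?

Z_qwt ≈ 45.3 Ω; length ≈ 20.5 cm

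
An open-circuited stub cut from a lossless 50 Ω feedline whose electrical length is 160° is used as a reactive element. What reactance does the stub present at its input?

tan(βl) = -0.364
For an open-circuited stub, Z_in = −jZ_0·cot(βl) = −jZ_0/tan(βl)

X_in ≈ 137 Ω (inductive)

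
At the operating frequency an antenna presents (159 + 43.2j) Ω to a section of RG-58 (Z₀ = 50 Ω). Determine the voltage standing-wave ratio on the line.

VSWR ≈ 3.44

Γ = (Z_L − Z_0)/(Z_L + Z_0) = (109 + j43.2)/(209 + j43.2)
|Γ| = 117/213 = 0.549
VSWR = (1 + |Γ|)/(1 − |Γ|) = 1.55/0.451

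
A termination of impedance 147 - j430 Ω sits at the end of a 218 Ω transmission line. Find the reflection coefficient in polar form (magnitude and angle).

Γ ≈ 0.773 ∠ -49.7°

Γ = (Z_L − Z_0)/(Z_L + Z_0) = (-71 − j430)/(365 − j430)
|Γ| = 436/564 = 0.773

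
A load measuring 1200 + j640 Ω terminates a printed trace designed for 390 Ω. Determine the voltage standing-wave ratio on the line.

Γ = (Z_L − Z_0)/(Z_L + Z_0) = (810 + j640)/(1590 + j640)
|Γ| = 1030/1710 = 0.602
VSWR = (1 + |Γ|)/(1 − |Γ|) = 1.6/0.398

VSWR ≈ 4.03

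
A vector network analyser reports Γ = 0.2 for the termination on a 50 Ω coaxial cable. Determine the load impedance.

Z_L ≈ 75 Ω

Z_L = Z_0·(1 + Γ)/(1 − Γ) = 50·(1.2)/(0.8)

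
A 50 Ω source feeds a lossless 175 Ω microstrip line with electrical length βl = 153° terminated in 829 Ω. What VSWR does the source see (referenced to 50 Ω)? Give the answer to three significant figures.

VSWR ≈ 13.6

tan(βl) = -0.51
Z_in = Z_0·(Z_L + jZ_0·tanβl)/(Z_0 + jZ_L·tanβl) = 153 + j280 Ω
Γ_s = (Z_in − Z_s)/(Z_in + Z_s) = (103 + j280)/(203 + j280), |Γ_s| = 0.863
VSWR = (1 + |Γ_s|)/(1 − |Γ_s|)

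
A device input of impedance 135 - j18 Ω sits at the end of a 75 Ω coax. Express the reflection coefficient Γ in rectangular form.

Γ = (Z_L − Z_0)/(Z_L + Z_0) = (60 − j18)/(210 − j18)

Γ ≈ 0.291 − j0.0608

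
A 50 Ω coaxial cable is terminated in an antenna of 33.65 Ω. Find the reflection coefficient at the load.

Γ = (Z_L − Z_0)/(Z_L + Z_0) = (33.65 − 50)/(33.65 + 50) = -16.35/83.65

Γ = -0.195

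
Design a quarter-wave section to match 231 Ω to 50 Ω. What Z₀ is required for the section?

Z_qwt = √(Z_0·R_L) = √(50 × 231) = √11550

Z_qwt ≈ 107 Ω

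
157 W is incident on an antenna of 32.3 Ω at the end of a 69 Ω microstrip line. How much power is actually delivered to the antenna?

Γ = (32.3 − 69)/(32.3 + 69) = -0.362
|Γ|² = 0.131
P_refl = |Γ|²·P_inc = 20.6 W, P_del = (1 − |Γ|²)·P_inc = 136 W

P_delivered ≈ 136 W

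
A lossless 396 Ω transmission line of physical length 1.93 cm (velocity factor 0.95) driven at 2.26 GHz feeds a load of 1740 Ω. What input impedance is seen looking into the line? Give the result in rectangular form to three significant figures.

λ = v/f = 0.95·c / 2.26 GHz = 0.126 m
βl = 2π·l/λ = 2π × 0.153 = 55.1°
tan(βl) = tan(55.1°) = 1.43
Z_in = Z_0·(Z_L + jZ_0·tanβl)/(Z_0 + jZ_L·tanβl)
     = 396·(1740 + j568)/(396 + j2490)

Z_in ≈ 131 − j256 Ω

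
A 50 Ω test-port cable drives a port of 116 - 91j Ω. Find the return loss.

RL ≈ 4.53 dB

Γ = (66 − j91)/(166 − j91), |Γ| = 0.594
RL = −20·log₁₀|Γ| = −20·log₁₀(0.594)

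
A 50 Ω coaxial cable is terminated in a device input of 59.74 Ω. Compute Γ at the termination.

Γ = 0.0888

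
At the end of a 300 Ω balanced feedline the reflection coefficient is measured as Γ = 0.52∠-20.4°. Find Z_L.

Z_L ≈ 740 − j368 Ω

Z_L = Z_0·(1 + Γ)/(1 − Γ) = 300·(1.49 − j0.181)/(0.513 + j0.181)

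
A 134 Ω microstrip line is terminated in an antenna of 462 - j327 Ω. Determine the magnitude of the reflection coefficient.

Γ = (Z_L − Z_0)/(Z_L + Z_0) = (328 − j327)/(596 − j327)
|Γ| = 463/680

|Γ| ≈ 0.681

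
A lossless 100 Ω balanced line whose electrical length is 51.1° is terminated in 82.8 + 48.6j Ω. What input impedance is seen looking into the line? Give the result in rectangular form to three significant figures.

tan(βl) = tan(51.1°) = 1.24
Z_in = Z_0·(Z_L + jZ_0·tanβl)/(Z_0 + jZ_L·tanβl)
     = 100·(82.8 + j173)/(39.8 + j103)

Z_in ≈ 173 − j13.5 Ω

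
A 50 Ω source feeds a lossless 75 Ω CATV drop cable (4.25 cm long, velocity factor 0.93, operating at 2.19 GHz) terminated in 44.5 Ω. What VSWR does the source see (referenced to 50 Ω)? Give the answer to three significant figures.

VSWR ≈ 2.25

λ = v/f = 0.93·c / 2.19 GHz = 0.127 m
βl = 2π·l/λ = 2π × 0.334 = 120°
tan(βl) = -1.73
Z_in = Z_0·(Z_L + jZ_0·tanβl)/(Z_0 + jZ_L·tanβl) = 86.4 − j40.9 Ω
Γ_s = (Z_in − Z_s)/(Z_in + Z_s) = (36.4 − j40.9)/(136 − j40.9), |Γ_s| = 0.385
VSWR = (1 + |Γ_s|)/(1 − |Γ_s|)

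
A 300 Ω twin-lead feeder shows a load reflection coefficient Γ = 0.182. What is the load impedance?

Z_L ≈ 433 Ω

Z_L = Z_0·(1 + Γ)/(1 − Γ) = 300·(1.18)/(0.818)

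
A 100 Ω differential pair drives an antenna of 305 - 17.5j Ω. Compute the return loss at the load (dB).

RL ≈ 5.89 dB

Γ = (205 − j17.5)/(405 − j17.5), |Γ| = 0.508
RL = −20·log₁₀|Γ| = −20·log₁₀(0.508)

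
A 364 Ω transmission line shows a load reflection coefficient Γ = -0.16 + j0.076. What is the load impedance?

Z_L = Z_0·(1 + Γ)/(1 − Γ) = 364·(0.84 + j0.076)/(1.16 − j0.076)

Z_L ≈ 261 + j40.9 Ω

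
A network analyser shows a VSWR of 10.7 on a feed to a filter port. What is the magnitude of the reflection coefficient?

|Γ| ≈ 0.829

|Γ| = (S − 1)/(S + 1) = (10.7 − 1)/(10.7 + 1) = 9.7/11.7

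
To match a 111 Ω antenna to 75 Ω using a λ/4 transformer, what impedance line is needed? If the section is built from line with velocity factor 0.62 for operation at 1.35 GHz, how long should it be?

Z_qwt = √(Z_0·R_L) = √(75 × 111) = √8325
λ = 0.62·c/f = 0.138 m, so l = λ/4 = 0.0344 m

Z_qwt ≈ 91.2 Ω; length ≈ 3.44 cm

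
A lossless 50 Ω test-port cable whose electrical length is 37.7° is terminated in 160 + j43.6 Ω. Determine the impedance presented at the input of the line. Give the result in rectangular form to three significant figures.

Z_in ≈ 41.1 − j59.3 Ω

tan(βl) = tan(37.7°) = 0.773
Z_in = Z_0·(Z_L + jZ_0·tanβl)/(Z_0 + jZ_L·tanβl)
     = 50·(160 + j82.2)/(16.3 + j124)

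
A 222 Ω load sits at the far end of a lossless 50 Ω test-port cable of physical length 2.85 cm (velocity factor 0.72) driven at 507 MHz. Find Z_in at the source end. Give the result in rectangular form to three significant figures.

Z_in ≈ 53.9 − j84.7 Ω

λ = v/f = 0.72·c / 507 MHz = 0.426 m
βl = 2π·l/λ = 2π × 0.0669 = 24.1°
tan(βl) = tan(24.1°) = 0.447
Z_in = Z_0·(Z_L + jZ_0·tanβl)/(Z_0 + jZ_L·tanβl)
     = 50·(222 + j22.3)/(50 + j99.2)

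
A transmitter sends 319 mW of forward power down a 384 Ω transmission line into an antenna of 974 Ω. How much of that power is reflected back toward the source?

Γ = (974 − 384)/(974 + 384) = 0.434
|Γ|² = 0.189
P_refl = |Γ|²·P_inc = 60.2 mW, P_del = (1 − |Γ|²)·P_inc = 259 mW

P_reflected ≈ 60.2 mW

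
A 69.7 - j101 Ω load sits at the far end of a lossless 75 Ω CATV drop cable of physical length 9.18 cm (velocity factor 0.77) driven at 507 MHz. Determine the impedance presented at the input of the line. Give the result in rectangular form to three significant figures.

λ = v/f = 0.77·c / 507 MHz = 0.456 m
βl = 2π·l/λ = 2π × 0.201 = 72.5°
tan(βl) = tan(72.5°) = 3.18
Z_in = Z_0·(Z_L + jZ_0·tanβl)/(Z_0 + jZ_L·tanβl)
     = 75·(69.7 + j137)/(396 + j222)

Z_in ≈ 21.1 + j14.2 Ω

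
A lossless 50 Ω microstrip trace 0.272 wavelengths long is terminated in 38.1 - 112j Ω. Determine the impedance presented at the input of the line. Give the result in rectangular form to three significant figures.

Z_in ≈ 7.78 + j28.4 Ω

βl = 2π × 0.272 = 97.9°
tan(βl) = tan(97.9°) = -7.19
Z_in = Z_0·(Z_L + jZ_0·tanβl)/(Z_0 + jZ_L·tanβl)
     = 50·(38.1 − j471)/(-755 − j274)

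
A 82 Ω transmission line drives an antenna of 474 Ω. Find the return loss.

RL ≈ 3.04 dB

Γ = (474 − 82)/(474 + 82) = 0.705
RL = −20·log₁₀|Γ| = −20·log₁₀(0.705)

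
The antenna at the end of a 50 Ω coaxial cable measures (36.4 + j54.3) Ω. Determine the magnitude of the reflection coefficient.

|Γ| ≈ 0.549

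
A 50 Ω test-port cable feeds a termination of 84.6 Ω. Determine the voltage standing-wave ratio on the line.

VSWR ≈ 1.69

Γ = (84.6 − 50)/(84.6 + 50) = 0.257
VSWR = (1 + 0.257)/(1 − 0.257)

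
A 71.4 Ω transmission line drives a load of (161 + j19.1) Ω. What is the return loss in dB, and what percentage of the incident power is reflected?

Γ = (89.6 + j19.1)/(232.4 + j19.1), |Γ| = 0.393
RL = −20·log₁₀(0.393) = 8.11 dB
P_refl/P_inc = |Γ|² = 0.154

RL ≈ 8.11 dB; 15.4% of incident power reflected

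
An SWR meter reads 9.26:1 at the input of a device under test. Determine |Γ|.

|Γ| ≈ 0.805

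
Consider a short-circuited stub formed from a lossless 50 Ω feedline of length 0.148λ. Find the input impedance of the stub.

Z_in ≈ +j67 Ω

βl = 2π × 0.148 = 53.3°
tan(βl) = 1.34
For a short-circuited stub, Z_in = jZ_0·tan(βl)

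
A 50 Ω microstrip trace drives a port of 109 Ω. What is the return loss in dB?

Γ = (109 − 50)/(109 + 50) = 0.371
RL = −20·log₁₀|Γ| = −20·log₁₀(0.371)

RL ≈ 8.61 dB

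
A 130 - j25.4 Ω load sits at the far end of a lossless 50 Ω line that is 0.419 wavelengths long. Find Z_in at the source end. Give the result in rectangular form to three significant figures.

Z_in ≈ 65.1 + j57.4 Ω

βl = 2π × 0.419 = 151°
tan(βl) = tan(151°) = -0.558
Z_in = Z_0·(Z_L + jZ_0·tanβl)/(Z_0 + jZ_L·tanβl)
     = 50·(130 − j53.3)/(35.8 − j72.5)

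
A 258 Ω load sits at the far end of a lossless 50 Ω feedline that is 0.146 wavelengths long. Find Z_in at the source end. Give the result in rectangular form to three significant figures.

βl = 2π × 0.146 = 52.6°
tan(βl) = tan(52.6°) = 1.31
Z_in = Z_0·(Z_L + jZ_0·tanβl)/(Z_0 + jZ_L·tanβl)
     = 50·(258 + j65.3)/(50 + j337)

Z_in ≈ 15 − j36.1 Ω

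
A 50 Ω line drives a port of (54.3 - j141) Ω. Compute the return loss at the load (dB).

Γ = (4.3 − j141)/(104.3 − j141), |Γ| = 0.804
RL = −20·log₁₀|Γ| = −20·log₁₀(0.804)

RL ≈ 1.89 dB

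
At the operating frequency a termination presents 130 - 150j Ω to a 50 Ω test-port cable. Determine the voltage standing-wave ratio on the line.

VSWR ≈ 6.29

Γ = (Z_L − Z_0)/(Z_L + Z_0) = (80 − j150)/(180 − j150)
|Γ| = 170/234 = 0.726
VSWR = (1 + |Γ|)/(1 − |Γ|) = 1.73/0.274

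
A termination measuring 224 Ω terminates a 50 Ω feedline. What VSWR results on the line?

VSWR ≈ 4.48

For a purely resistive load, VSWR = R_L/Z_0 or Z_0/R_L (whichever > 1) = 224/50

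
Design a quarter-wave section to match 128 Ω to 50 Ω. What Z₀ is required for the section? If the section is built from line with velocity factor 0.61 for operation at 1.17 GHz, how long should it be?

Z_qwt ≈ 80 Ω; length ≈ 3.91 cm

Z_qwt = √(Z_0·R_L) = √(50 × 128) = √6400
λ = 0.61·c/f = 0.156 m, so l = λ/4 = 0.0391 m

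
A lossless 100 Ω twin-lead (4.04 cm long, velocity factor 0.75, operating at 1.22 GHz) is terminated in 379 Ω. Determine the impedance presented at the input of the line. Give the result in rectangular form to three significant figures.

Z_in ≈ 27.3 − j18.3 Ω

λ = v/f = 0.75·c / 1.22 GHz = 0.184 m
βl = 2π·l/λ = 2π × 0.219 = 78.9°
tan(βl) = tan(78.9°) = 5.08
Z_in = Z_0·(Z_L + jZ_0·tanβl)/(Z_0 + jZ_L·tanβl)
     = 100·(379 + j508)/(100 + j1920)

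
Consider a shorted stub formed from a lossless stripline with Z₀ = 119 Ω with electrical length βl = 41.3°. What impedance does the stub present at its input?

tan(βl) = 0.879
For a shorted stub, Z_in = jZ_0·tan(βl)

Z_in ≈ +j105 Ω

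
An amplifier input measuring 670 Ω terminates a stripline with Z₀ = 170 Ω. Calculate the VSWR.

Γ = (670 − 170)/(670 + 170) = 0.595
VSWR = (1 + 0.595)/(1 − 0.595)

VSWR ≈ 3.94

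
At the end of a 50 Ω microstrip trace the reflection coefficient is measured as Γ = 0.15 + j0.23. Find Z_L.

Z_L = Z_0·(1 + Γ)/(1 − Γ) = 50·(1.15 + j0.23)/(0.85 − j0.23)

Z_L ≈ 59.6 + j29.7 Ω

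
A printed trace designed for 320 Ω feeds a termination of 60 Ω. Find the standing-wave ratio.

For a purely resistive load, VSWR = R_L/Z_0 or Z_0/R_L (whichever > 1) = 320/60

VSWR ≈ 5.33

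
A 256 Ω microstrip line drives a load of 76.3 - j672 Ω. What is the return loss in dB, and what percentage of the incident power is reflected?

Γ = (-179.7 − j672)/(332.3 − j672), |Γ| = 0.928
RL = −20·log₁₀(0.928) = 0.65 dB
P_refl/P_inc = |Γ|² = 0.861

RL ≈ 0.65 dB; 86.1% of incident power reflected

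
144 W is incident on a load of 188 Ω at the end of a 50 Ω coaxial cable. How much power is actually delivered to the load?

P_delivered ≈ 95.6 W

Γ = (188 − 50)/(188 + 50) = 0.58
|Γ|² = 0.336
P_refl = |Γ|²·P_inc = 48.4 W, P_del = (1 − |Γ|²)·P_inc = 95.6 W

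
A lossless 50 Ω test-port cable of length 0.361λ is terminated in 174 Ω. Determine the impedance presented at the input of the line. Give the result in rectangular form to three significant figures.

Z_in ≈ 23.1 + j36.3 Ω

βl = 2π × 0.361 = 130°
tan(βl) = tan(130°) = -1.19
Z_in = Z_0·(Z_L + jZ_0·tanβl)/(Z_0 + jZ_L·tanβl)
     = 50·(174 − j59.7)/(50 − j208)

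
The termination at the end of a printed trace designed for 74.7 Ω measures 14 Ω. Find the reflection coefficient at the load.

Γ = (Z_L − Z_0)/(Z_L + Z_0) = (14 − 74.7)/(14 + 74.7) = -60.7/88.7

Γ = -0.684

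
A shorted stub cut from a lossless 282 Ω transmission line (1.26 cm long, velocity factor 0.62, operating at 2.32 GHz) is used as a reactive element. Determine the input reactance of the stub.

λ = v/f = 0.62·c / 2.32 GHz = 0.0802 m
βl = 2π·l/λ = 2π × 0.157 = 56.6°
tan(βl) = 1.52
For a shorted stub, Z_in = jZ_0·tan(βl)

X_in ≈ 427 Ω (inductive)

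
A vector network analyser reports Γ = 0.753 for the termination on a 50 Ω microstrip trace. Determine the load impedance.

Z_L ≈ 355 Ω

Z_L = Z_0·(1 + Γ)/(1 − Γ) = 50·(1.75)/(0.247)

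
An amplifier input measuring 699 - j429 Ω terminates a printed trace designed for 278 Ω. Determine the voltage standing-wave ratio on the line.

VSWR ≈ 3.58

Γ = (Z_L − Z_0)/(Z_L + Z_0) = (421 − j429)/(977 − j429)
|Γ| = 601/1070 = 0.563
VSWR = (1 + |Γ|)/(1 − |Γ|) = 1.56/0.437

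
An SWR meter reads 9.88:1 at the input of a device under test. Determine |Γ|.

|Γ| = (S − 1)/(S + 1) = (9.88 − 1)/(9.88 + 1) = 8.88/10.9

|Γ| ≈ 0.816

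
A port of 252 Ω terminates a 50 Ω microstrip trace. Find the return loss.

RL ≈ 3.49 dB

Γ = (252 − 50)/(252 + 50) = 0.669
RL = −20·log₁₀|Γ| = −20·log₁₀(0.669)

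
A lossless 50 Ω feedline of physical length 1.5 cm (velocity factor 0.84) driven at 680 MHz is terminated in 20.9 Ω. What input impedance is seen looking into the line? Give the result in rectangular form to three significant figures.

λ = v/f = 0.84·c / 680 MHz = 0.371 m
βl = 2π·l/λ = 2π × 0.0405 = 14.6°
tan(βl) = tan(14.6°) = 0.26
Z_in = Z_0·(Z_L + jZ_0·tanβl)/(Z_0 + jZ_L·tanβl)
     = 50·(20.9 + j13)/(50 + j5.43)

Z_in ≈ 22.1 + j10.6 Ω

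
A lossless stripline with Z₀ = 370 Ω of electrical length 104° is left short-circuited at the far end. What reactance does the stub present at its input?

tan(βl) = -4.01
For a short-circuited stub, Z_in = jZ_0·tan(βl)

X_in ≈ -1480 Ω (capacitive)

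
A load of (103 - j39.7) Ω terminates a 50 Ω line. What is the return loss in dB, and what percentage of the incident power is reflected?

Γ = (53 − j39.7)/(153 − j39.7), |Γ| = 0.419
RL = −20·log₁₀(0.419) = 7.56 dB
P_refl/P_inc = |Γ|² = 0.176

RL ≈ 7.56 dB; 17.6% of incident power reflected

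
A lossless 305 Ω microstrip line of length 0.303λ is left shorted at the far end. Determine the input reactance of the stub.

βl = 2π × 0.303 = 109°
tan(βl) = -2.89
For a shorted stub, Z_in = jZ_0·tan(βl)

X_in ≈ -882 Ω (capacitive)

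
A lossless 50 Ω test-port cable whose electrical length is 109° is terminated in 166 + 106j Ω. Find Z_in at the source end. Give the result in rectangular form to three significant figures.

tan(βl) = tan(109°) = -2.9
Z_in = Z_0·(Z_L + jZ_0·tanβl)/(Z_0 + jZ_L·tanβl)
     = 50·(166 − j39.2)/(358 − j482)

Z_in ≈ 10.9 + j9.15 Ω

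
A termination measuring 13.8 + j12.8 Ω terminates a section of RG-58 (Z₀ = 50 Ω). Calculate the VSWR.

Γ = (Z_L − Z_0)/(Z_L + Z_0) = (-36.2 + j12.8)/(63.8 + j12.8)
|Γ| = 38.4/65.1 = 0.59
VSWR = (1 + |Γ|)/(1 − |Γ|) = 1.59/0.41

VSWR ≈ 3.88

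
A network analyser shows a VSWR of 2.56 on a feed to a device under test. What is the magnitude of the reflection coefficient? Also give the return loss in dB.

|Γ| ≈ 0.438; return loss ≈ 7.17 dB

|Γ| = (S − 1)/(S + 1) = (2.56 − 1)/(2.56 + 1) = 1.56/3.56
RL = −20·log₁₀|Γ| = −20·log₁₀(0.438)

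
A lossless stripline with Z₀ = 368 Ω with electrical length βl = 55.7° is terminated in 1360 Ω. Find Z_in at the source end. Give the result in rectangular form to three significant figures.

Z_in ≈ 141 − j225 Ω

tan(βl) = tan(55.7°) = 1.47
Z_in = Z_0·(Z_L + jZ_0·tanβl)/(Z_0 + jZ_L·tanβl)
     = 368·(1360 + j539)/(368 + j1990)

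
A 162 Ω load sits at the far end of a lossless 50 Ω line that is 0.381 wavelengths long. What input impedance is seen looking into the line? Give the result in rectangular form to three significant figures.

Z_in ≈ 30 + j43.9 Ω

βl = 2π × 0.381 = 137°
tan(βl) = tan(137°) = -0.927
Z_in = Z_0·(Z_L + jZ_0·tanβl)/(Z_0 + jZ_L·tanβl)
     = 50·(162 − j46.4)/(50 − j150)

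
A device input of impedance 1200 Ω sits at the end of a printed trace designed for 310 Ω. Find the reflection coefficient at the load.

Γ = (Z_L − Z_0)/(Z_L + Z_0) = (1200 − 310)/(1200 + 310) = 890/1510

Γ = 0.589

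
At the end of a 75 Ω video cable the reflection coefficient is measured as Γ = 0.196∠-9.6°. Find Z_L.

Z_L = Z_0·(1 + Γ)/(1 − Γ) = 75·(1.19 − j0.0327)/(0.807 + j0.0327)

Z_L ≈ 111 − j7.52 Ω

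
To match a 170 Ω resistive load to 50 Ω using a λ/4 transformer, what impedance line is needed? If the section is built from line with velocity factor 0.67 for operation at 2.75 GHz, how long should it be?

Z_qwt ≈ 92.2 Ω; length ≈ 1.83 cm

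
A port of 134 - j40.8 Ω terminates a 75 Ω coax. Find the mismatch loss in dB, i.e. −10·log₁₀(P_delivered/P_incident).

mismatch loss ≈ 0.523 dB

Γ = (59 − j40.8)/(209 − j40.8), |Γ| = 0.337
|Γ|² = 0.113, so P_del/P_inc = 1 − |Γ|² = 0.887
ML = −10·log₁₀(1 − |Γ|²)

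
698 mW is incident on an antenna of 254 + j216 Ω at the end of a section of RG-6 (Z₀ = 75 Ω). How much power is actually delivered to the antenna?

P_delivered ≈ 343 mW

|Γ| = |(179 + j216)/(329 + j216)| = 0.713
|Γ|² = 0.508
P_refl = |Γ|²·P_inc = 355 mW, P_del = (1 − |Γ|²)·P_inc = 343 mW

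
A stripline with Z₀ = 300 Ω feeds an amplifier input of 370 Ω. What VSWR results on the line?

VSWR ≈ 1.23

For a purely resistive load, VSWR = R_L/Z_0 or Z_0/R_L (whichever > 1) = 370/300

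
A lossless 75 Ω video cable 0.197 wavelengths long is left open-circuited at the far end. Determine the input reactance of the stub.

X_in ≈ -25.9 Ω (capacitive)

βl = 2π × 0.197 = 70.9°
tan(βl) = 2.89
For an open-circuited stub, Z_in = −jZ_0·cot(βl) = −jZ_0/tan(βl)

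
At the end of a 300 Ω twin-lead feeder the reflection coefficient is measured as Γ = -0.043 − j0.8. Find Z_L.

Z_L ≈ 62.2 − j278 Ω

Z_L = Z_0·(1 + Γ)/(1 − Γ) = 300·(0.957 − j0.8)/(1.04 + j0.8)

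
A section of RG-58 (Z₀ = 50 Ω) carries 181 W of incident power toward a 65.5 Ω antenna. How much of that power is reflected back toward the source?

Γ = (65.5 − 50)/(65.5 + 50) = 0.134
|Γ|² = 0.018
P_refl = |Γ|²·P_inc = 3.26 W, P_del = (1 − |Γ|²)·P_inc = 178 W

P_reflected ≈ 3.26 W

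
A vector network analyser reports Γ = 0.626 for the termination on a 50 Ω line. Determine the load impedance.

Z_L = Z_0·(1 + Γ)/(1 − Γ) = 50·(1.63)/(0.374)

Z_L ≈ 217 Ω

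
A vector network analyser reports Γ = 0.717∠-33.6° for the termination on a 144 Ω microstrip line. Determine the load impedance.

Z_L = Z_0·(1 + Γ)/(1 − Γ) = 144·(1.6 − j0.397)/(0.403 + j0.397)

Z_L ≈ 219 − j357 Ω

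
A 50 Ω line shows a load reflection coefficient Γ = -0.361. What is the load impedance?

Z_L ≈ 23.5 Ω

Z_L = Z_0·(1 + Γ)/(1 − Γ) = 50·(0.639)/(1.36)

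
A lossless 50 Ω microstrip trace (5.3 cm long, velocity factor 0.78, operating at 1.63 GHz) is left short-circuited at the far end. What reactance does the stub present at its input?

X_in ≈ -53.8 Ω (capacitive)

λ = v/f = 0.78·c / 1.63 GHz = 0.144 m
βl = 2π·l/λ = 2π × 0.369 = 133°
tan(βl) = -1.08
For a short-circuited stub, Z_in = jZ_0·tan(βl)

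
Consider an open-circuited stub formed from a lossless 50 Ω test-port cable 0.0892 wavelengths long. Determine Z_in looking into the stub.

Z_in ≈ −j79.7 Ω

βl = 2π × 0.0892 = 32.1°
tan(βl) = 0.628
For an open-circuited stub, Z_in = −jZ_0·cot(βl) = −jZ_0/tan(βl)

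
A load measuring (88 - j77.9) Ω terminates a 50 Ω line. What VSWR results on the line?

VSWR ≈ 3.41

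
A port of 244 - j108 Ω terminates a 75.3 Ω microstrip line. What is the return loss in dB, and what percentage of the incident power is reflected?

RL ≈ 4.52 dB; 35.3% of incident power reflected

Γ = (168.7 − j108)/(319.3 − j108), |Γ| = 0.594
RL = −20·log₁₀(0.594) = 4.52 dB
P_refl/P_inc = |Γ|² = 0.353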